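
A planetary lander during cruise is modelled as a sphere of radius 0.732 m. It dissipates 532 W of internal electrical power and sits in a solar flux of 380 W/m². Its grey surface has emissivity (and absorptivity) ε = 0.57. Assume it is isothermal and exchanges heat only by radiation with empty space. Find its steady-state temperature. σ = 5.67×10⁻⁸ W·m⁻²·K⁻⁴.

T ≈ 253 K

At steady state, absorbed solar power + internal power = radiated power.
Absorbed: α·S·A_cross = 0.57·380·1.683 = 364.6 W (cross-section πr²).
Total input = 364.6 + 532 = 896.6 W.
Radiated: εσ·A_surf·T⁴ with A_surf = 4πr² = 6.733 m².
T⁴ = 896.6/(0.57·5.67×10⁻⁸·6.733) = 4.120×10⁹ K⁴.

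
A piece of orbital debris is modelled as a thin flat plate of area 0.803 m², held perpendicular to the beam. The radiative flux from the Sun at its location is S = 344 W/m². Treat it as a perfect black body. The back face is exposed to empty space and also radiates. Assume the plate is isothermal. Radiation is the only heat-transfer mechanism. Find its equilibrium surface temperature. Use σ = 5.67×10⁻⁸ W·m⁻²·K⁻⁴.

At equilibrium, absorbed power = emitted power.
Absorbing cross-section = A = 0.8030 m²; emitting surface = 2A = 1.606 m² (ratio 2).
S·A_cross = εσ·A_surf·T⁴  ⇒  T⁴ = S/(2σ).
T⁴ = 1.00·344/(2·5.67×10⁻⁸) = 3.034×10⁹ K⁴.
T = (3.034×10⁹)^(1/4).

T ≈ 235 K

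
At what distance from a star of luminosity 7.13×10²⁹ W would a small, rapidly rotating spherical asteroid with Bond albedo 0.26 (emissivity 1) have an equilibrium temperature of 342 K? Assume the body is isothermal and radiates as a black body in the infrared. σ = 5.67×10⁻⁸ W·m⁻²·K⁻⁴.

For an isothermal black-emitting sphere, (1−a)S·πr² = σ·4πr²·T⁴ ⇒ S = 4σT⁴/(1−a).
S = 4·5.67×10⁻⁸·(342)⁴/0.740 = 4193 W/m².
Flux falls as S = L/(4πd²), so d = √(L/(4πS)) = √(7.13×10²⁹/(4π·4193)).

d ≈ 3.68×10¹² m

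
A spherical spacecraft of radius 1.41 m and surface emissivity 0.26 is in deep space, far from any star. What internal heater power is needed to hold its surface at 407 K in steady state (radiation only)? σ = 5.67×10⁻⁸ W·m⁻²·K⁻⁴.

P ≈ 10100 W

P = εσ·4πr²·T⁴.
4πr² = 24.98 m²; T⁴ = 2.744×10¹⁰ K⁴.
P = 0.26·5.67×10⁻⁸·24.98·2.744×10¹⁰.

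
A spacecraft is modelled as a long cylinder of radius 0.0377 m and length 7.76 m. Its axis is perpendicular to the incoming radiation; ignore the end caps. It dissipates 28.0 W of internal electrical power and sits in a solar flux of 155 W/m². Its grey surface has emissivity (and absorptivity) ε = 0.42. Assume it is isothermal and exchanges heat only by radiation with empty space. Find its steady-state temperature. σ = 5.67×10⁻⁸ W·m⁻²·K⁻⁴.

At steady state, absorbed solar power + internal power = radiated power.
Absorbed: α·S·A_cross = 0.42·155·0.5851 = 38.09 W (cross-section 2rL).
Total input = 38.09 + 28.0 = 66.09 W.
Radiated: εσ·A_surf·T⁴ with A_surf = 2πrL = 1.838 m².
T⁴ = 66.09/(0.42·5.67×10⁻⁸·1.838) = 1.510×10⁹ K⁴.

T ≈ 197 K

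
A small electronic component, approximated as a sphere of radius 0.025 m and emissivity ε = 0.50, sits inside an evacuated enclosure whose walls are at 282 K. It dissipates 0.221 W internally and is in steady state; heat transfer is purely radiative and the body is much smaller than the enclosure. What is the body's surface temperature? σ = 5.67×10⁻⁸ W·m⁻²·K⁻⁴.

T ≈ 292 K

For a small grey body in a large enclosure, net radiated power = εσA(T⁴ − T_w⁴).
Steady state: P = εσA(T⁴ − T_w⁴) with A = 4πr² = 0.007854 m².
T⁴ = P/(εσA) + T_w⁴ = 0.221/(0.50·5.67×10⁻⁸·0.007854) + (282)⁴
    = 9.925×10⁸ + 6.324×10⁹ = 7.317×10⁹ K⁴.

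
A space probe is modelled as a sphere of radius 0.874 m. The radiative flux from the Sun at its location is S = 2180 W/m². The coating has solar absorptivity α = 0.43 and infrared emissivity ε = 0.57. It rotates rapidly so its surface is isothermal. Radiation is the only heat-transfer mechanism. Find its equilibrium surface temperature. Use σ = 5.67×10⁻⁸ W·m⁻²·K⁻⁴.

T ≈ 292 K

At equilibrium, absorbed power = emitted power.
Absorbing cross-section = πr² = 2.400 m²; emitting surface = 4πr² = 9.599 m² (ratio 4).
αS·A_cross = εσ·A_surf·T⁴  ⇒  T⁴ = αS/(ε·4σ).
T⁴ = 0.430·2180/(0.57·4·5.67×10⁻⁸) = 7.251×10⁹ K⁴.
T = (7.251×10⁹)^(1/4).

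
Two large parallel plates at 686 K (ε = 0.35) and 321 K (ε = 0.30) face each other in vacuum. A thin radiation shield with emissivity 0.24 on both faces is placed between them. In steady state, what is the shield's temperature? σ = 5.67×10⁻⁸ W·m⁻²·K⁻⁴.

T_s ≈ 589 K

In steady state the net flux on the hot side equals that on the cold side.
σ(T₁⁴−T_s⁴)/D₁ = σ(T_s⁴−T₂⁴)/D₂, with D₁ = 1/ε₁+1/ε_s−1 = 6.024, D₂ = 1/ε_s+1/ε₂−1 = 6.500.
Solve for T_s⁴: T_s⁴ = (D₂·T₁⁴ + D₁·T₂⁴)/(D₁+D₂) = 1.200×10¹¹ K⁴.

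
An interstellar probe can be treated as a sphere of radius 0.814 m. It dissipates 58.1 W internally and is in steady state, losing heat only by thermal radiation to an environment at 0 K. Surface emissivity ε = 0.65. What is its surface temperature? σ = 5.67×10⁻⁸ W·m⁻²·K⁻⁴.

Steady state: internal power = radiated power, P = εσA T⁴.
Radiating area A = 4πr² = 8.326 m².
T⁴ = P/(εσA) = 58.1/(0.65·5.67×10⁻⁸·8.326) = 1.893×10⁸ K⁴.
T = (1.893×10⁸)^(1/4).

T ≈ 117 K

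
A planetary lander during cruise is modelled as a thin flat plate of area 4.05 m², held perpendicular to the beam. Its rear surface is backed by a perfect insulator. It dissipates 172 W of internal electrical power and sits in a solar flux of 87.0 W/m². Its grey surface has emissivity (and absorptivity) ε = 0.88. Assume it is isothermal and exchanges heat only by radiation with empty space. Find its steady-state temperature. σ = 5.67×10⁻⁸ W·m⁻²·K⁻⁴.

At steady state, absorbed solar power + internal power = radiated power.
Absorbed: α·S·A_cross = 0.88·87.0·4.050 = 310.1 W (cross-section A).
Total input = 310.1 + 172 = 482.1 W.
Radiated: εσ·A_surf·T⁴ with A_surf = A = 4.050 m².
T⁴ = 482.1/(0.88·5.67×10⁻⁸·4.050) = 2.386×10⁹ K⁴.

T ≈ 221 K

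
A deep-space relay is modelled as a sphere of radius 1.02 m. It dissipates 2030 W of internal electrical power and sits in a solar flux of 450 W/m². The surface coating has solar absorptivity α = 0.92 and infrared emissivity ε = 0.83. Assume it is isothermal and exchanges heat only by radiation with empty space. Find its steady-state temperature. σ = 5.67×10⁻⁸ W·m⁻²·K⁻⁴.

At steady state, absorbed solar power + internal power = radiated power.
Absorbed: α·S·A_cross = 0.92·450·3.269 = 1353 W (cross-section πr²).
Total input = 1353 + 2030 = 3383 W.
Radiated: εσ·A_surf·T⁴ with A_surf = 4πr² = 13.07 m².
T⁴ = 3383/(0.83·5.67×10⁻⁸·13.07) = 5.499×10⁹ K⁴.

T ≈ 272 K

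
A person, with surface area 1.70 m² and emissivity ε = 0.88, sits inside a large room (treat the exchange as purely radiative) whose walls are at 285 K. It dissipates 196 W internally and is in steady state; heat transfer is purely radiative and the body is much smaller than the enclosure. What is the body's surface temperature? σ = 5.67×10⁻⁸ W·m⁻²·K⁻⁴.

T ≈ 307 K

For a small grey body in a large enclosure, net radiated power = εσA(T⁴ − T_w⁴).
Steady state: P = εσA(T⁴ − T_w⁴) with A = 1.70 m².
T⁴ = P/(εσA) + T_w⁴ = 196/(0.88·5.67×10⁻⁸·1.700) + (285)⁴
    = 2.311×10⁹ + 6.598×10⁹ = 8.908×10⁹ K⁴.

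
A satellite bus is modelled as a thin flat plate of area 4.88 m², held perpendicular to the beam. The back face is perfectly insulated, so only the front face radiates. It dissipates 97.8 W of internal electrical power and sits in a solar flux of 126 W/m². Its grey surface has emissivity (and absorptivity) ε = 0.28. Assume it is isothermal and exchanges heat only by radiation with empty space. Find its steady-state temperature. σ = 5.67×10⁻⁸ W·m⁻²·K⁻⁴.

At steady state, absorbed solar power + internal power = radiated power.
Absorbed: α·S·A_cross = 0.28·126·4.880 = 172.2 W (cross-section A).
Total input = 172.2 + 97.8 = 270.0 W.
Radiated: εσ·A_surf·T⁴ with A_surf = A = 4.880 m².
T⁴ = 270.0/(0.28·5.67×10⁻⁸·4.880) = 3.485×10⁹ K⁴.

T ≈ 243 K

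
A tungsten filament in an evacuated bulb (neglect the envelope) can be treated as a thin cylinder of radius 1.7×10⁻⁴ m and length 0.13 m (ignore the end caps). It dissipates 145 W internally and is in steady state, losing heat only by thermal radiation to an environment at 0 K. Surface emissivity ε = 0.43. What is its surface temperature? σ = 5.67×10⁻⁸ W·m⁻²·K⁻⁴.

T ≈ 2560 K

Steady state: internal power = radiated power, P = εσA T⁴.
Radiating area A = 2πrL = 1.389×10⁻⁴ m².
T⁴ = P/(εσA) = 145/(0.43·5.67×10⁻⁸·1.389×10⁻⁴) = 4.283×10¹³ K⁴.
T = (4.283×10¹³)^(1/4).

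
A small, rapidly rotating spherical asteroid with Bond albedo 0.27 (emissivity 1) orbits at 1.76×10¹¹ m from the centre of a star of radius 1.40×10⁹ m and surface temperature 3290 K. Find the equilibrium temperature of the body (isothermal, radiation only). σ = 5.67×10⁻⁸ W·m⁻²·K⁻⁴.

T ≈ 192 K

The star's surface emits σT_*⁴; at distance d the flux is S = σT_*⁴(R_*/d)².
S = 5.67×10⁻⁸·(3290)⁴·(1.40×10⁹/1.76×10¹¹)² = 420.3 W/m².
For an isothermal sphere T⁴ = (1−a)S/(4σ) = 1.353×10⁹ K⁴.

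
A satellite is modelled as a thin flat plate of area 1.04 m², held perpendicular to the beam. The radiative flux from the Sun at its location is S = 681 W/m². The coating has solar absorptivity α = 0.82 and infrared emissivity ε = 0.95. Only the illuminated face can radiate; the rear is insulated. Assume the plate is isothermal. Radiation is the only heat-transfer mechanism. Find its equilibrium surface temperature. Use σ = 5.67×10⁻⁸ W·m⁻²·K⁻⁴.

At equilibrium, absorbed power = emitted power.
Absorbing cross-section = A = 1.040 m²; emitting surface = A = 1.040 m² (ratio 1).
αS·A_cross = εσ·A_surf·T⁴  ⇒  T⁴ = αS/(ε·1σ).
T⁴ = 0.820·681/(0.95·1·5.67×10⁻⁸) = 1.037×10¹⁰ K⁴.
T = (1.037×10¹⁰)^(1/4).

T ≈ 319 K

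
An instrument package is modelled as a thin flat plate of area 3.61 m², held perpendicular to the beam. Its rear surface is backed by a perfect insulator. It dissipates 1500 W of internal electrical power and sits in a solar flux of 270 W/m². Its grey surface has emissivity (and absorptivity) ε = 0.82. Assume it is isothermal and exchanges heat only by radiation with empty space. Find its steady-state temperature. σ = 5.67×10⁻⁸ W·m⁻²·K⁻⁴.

T ≈ 342 K

At steady state, absorbed solar power + internal power = radiated power.
Absorbed: α·S·A_cross = 0.82·270·3.610 = 799.3 W (cross-section A).
Total input = 799.3 + 1500 = 2299 W.
Radiated: εσ·A_surf·T⁴ with A_surf = A = 3.610 m².
T⁴ = 2299/(0.82·5.67×10⁻⁸·3.610) = 1.370×10¹⁰ K⁴.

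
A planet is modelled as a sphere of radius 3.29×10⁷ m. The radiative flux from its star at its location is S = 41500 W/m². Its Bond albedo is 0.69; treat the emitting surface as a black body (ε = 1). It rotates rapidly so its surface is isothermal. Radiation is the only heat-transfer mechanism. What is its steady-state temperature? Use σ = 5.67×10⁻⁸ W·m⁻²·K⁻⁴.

T ≈ 488 K

At equilibrium, absorbed power = emitted power.
Absorbing cross-section = πr² = 3.400×10¹⁵ m²; emitting surface = 4πr² = 1.360×10¹⁶ m² (ratio 4).
(1−a)S·A_cross = εσ·A_surf·T⁴  ⇒  T⁴ = (1−a)S/(4σ).
T⁴ = 0.310·41500/(4·5.67×10⁻⁸) = 5.672×10¹⁰ K⁴.
T = (5.672×10¹⁰)^(1/4).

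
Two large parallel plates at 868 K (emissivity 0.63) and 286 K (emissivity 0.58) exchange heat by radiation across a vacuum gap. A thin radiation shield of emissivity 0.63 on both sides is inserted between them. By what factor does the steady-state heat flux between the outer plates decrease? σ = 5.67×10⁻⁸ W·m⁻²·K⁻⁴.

factor ≈ 1.94

Without shield: q₀ = σΔ(T⁴)/(1/ε₁+1/ε₂−1) with denominator 2.311.
With shield the two gaps are in series; the resistances add: (1/ε₁+1/ε_s−1)+(1/ε_s+1/ε₂−1) = 2.175+2.311 = 4.486.
Heat-flux ratio q₀/q = 4.486/2.311.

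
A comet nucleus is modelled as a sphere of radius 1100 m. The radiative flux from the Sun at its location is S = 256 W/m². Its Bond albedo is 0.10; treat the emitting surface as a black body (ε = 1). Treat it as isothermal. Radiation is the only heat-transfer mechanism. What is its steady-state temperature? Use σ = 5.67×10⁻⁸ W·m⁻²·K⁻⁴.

At equilibrium, absorbed power = emitted power.
Absorbing cross-section = πr² = 3.801×10⁶ m²; emitting surface = 4πr² = 1.521×10⁷ m² (ratio 4).
(1−a)S·A_cross = εσ·A_surf·T⁴  ⇒  T⁴ = (1−a)S/(4σ).
T⁴ = 0.900·256/(4·5.67×10⁻⁸) = 1.016×10⁹ K⁴.
T = (1.016×10⁹)^(1/4).

T ≈ 179 K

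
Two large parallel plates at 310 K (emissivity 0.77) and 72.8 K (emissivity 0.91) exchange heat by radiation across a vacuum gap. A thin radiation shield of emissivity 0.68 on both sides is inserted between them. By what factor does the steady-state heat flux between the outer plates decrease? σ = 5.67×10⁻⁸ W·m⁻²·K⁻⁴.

Without shield: q₀ = σΔ(T⁴)/(1/ε₁+1/ε₂−1) with denominator 1.398.
With shield the two gaps are in series; the resistances add: (1/ε₁+1/ε_s−1)+(1/ε_s+1/ε₂−1) = 1.769+1.569 = 3.339.
Heat-flux ratio q₀/q = 3.339/1.398.

factor ≈ 2.39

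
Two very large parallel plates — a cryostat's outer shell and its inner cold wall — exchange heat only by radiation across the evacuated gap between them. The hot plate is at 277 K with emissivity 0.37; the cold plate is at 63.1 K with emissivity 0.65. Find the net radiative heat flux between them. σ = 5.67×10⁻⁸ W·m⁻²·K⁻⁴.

For two infinite grey parallel plates, q = σ(T₁⁴ − T₂⁴)/(1/ε₁ + 1/ε₂ − 1).
T₁⁴ − T₂⁴ = 5.887×10⁹ − 1.585×10⁷ = 5.871×10⁹ K⁴.
1/ε₁ + 1/ε₂ − 1 = 2.703 + 1.538 − 1 = 3.241.
q = 5.67×10⁻⁸ × 5.871×10⁹ / 3.241.

q ≈ 103 W/m²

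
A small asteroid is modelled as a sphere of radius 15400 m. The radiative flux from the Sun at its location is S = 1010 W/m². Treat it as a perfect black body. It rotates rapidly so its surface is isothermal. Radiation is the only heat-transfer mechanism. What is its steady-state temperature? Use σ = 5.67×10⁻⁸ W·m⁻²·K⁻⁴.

T ≈ 258 K

At equilibrium, absorbed power = emitted power.
Absorbing cross-section = πr² = 7.451×10⁸ m²; emitting surface = 4πr² = 2.980×10⁹ m² (ratio 4).
S·A_cross = εσ·A_surf·T⁴  ⇒  T⁴ = S/(4σ).
T⁴ = 1.00·1010/(4·5.67×10⁻⁸) = 4.453×10⁹ K⁴.
T = (4.453×10⁹)^(1/4).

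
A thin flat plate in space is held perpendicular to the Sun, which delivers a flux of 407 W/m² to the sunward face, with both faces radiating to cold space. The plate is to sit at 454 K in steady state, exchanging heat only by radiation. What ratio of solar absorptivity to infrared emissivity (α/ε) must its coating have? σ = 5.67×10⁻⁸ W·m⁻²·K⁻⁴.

Balance: αS·A = εσ·2A·T⁴ ⇒ α/ε = 2σT⁴/S.
α/ε = 2·5.67×10⁻⁸·(454)⁴/407 = 2·5.67×10⁻⁸·4.248×10¹⁰/407.

α/ε ≈ 11.8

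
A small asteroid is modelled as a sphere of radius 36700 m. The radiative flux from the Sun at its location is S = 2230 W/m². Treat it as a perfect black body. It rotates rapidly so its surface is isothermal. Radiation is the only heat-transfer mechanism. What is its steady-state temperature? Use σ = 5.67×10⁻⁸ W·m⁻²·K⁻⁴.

T ≈ 315 K

At equilibrium, absorbed power = emitted power.
Absorbing cross-section = πr² = 4.231×10⁹ m²; emitting surface = 4πr² = 1.693×10¹⁰ m² (ratio 4).
S·A_cross = εσ·A_surf·T⁴  ⇒  T⁴ = S/(4σ).
T⁴ = 1.00·2230/(4·5.67×10⁻⁸) = 9.832×10⁹ K⁴.
T = (9.832×10⁹)^(1/4).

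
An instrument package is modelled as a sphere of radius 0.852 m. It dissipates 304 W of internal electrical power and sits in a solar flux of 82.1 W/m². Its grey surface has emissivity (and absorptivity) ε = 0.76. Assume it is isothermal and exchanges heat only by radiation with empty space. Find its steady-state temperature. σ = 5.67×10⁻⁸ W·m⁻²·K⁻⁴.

T ≈ 184 K

At steady state, absorbed solar power + internal power = radiated power.
Absorbed: α·S·A_cross = 0.76·82.1·2.280 = 142.3 W (cross-section πr²).
Total input = 142.3 + 304 = 446.3 W.
Radiated: εσ·A_surf·T⁴ with A_surf = 4πr² = 9.122 m².
T⁴ = 446.3/(0.76·5.67×10⁻⁸·9.122) = 1.135×10⁹ K⁴.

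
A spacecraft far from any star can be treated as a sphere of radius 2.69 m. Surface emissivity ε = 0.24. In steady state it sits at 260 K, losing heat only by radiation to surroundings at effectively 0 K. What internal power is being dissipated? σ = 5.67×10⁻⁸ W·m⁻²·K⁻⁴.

Steady state: P = εσA T⁴.
A = 4πr² = 90.93 m²; T⁴ = (260)⁴ = 4.570×10⁹ K⁴.
P = 0.24 × 5.67×10⁻⁸ × 90.93 × 4.570×10⁹.

P ≈ 5650 W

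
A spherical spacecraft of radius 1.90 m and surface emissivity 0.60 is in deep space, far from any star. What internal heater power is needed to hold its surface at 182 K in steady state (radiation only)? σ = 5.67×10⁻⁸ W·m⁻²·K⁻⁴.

P ≈ 1690 W

P = εσ·4πr²·T⁴.
4πr² = 45.36 m²; T⁴ = 1.097×10⁹ K⁴.
P = 0.60·5.67×10⁻⁸·45.36·1.097×10⁹.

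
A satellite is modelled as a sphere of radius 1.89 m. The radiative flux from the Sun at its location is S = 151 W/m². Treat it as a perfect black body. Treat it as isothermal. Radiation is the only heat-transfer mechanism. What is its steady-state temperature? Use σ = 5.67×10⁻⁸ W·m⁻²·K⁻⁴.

At equilibrium, absorbed power = emitted power.
Absorbing cross-section = πr² = 11.22 m²; emitting surface = 4πr² = 44.89 m² (ratio 4).
S·A_cross = εσ·A_surf·T⁴  ⇒  T⁴ = S/(4σ).
T⁴ = 1.00·151/(4·5.67×10⁻⁸) = 6.658×10⁸ K⁴.
T = (6.658×10⁸)^(1/4).

T ≈ 161 K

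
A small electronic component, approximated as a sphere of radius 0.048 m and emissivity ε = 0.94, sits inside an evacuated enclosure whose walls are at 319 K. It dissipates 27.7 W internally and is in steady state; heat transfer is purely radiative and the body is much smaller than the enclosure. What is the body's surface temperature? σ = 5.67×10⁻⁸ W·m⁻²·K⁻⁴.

T ≈ 410 K

For a small grey body in a large enclosure, net radiated power = εσA(T⁴ − T_w⁴).
Steady state: P = εσA(T⁴ − T_w⁴) with A = 4πr² = 0.02895 m².
T⁴ = P/(εσA) + T_w⁴ = 27.7/(0.94·5.67×10⁻⁸·0.02895) + (319)⁴
    = 1.795×10¹⁰ + 1.036×10¹⁰ = 2.831×10¹⁰ K⁴.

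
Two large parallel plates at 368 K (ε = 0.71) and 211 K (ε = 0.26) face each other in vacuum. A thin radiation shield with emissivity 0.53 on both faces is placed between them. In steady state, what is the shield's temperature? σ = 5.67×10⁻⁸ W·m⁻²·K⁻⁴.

T_s ≈ 338 K

In steady state the net flux on the hot side equals that on the cold side.
σ(T₁⁴−T_s⁴)/D₁ = σ(T_s⁴−T₂⁴)/D₂, with D₁ = 1/ε₁+1/ε_s−1 = 2.295, D₂ = 1/ε_s+1/ε₂−1 = 4.733.
Solve for T_s⁴: T_s⁴ = (D₂·T₁⁴ + D₁·T₂⁴)/(D₁+D₂) = 1.300×10¹⁰ K⁴.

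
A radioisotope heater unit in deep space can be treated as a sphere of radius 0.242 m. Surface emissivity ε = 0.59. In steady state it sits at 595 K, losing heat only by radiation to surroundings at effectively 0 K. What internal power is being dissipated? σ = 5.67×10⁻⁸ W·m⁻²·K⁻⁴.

Steady state: P = εσA T⁴.
A = 4πr² = 0.7359 m²; T⁴ = (595)⁴ = 1.253×10¹¹ K⁴.
P = 0.59 × 5.67×10⁻⁸ × 0.7359 × 1.253×10¹¹.

P ≈ 3090 W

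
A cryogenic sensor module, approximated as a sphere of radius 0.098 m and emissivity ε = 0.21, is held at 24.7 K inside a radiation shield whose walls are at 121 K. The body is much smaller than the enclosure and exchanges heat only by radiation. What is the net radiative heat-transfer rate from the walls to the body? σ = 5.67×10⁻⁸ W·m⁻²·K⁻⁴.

P_net ≈ 0.308 W

For a small grey body in a large enclosure: P_net = εσA(T_body⁴ − T_wall⁴).
A = 4πr² = 0.1207 m²; T_body⁴ − T_wall⁴ = 3.722×10⁵ − 2.144×10⁸ = -2.140×10⁸ K⁴.
|P_net| = 0.21·5.67×10⁻⁸·0.1207·2.140×10⁸.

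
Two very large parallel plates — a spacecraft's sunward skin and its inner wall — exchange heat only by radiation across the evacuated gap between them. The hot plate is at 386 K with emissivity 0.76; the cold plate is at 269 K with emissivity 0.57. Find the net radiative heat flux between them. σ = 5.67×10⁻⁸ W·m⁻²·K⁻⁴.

q ≈ 465 W/m²

For two infinite grey parallel plates, q = σ(T₁⁴ − T₂⁴)/(1/ε₁ + 1/ε₂ − 1).
T₁⁴ − T₂⁴ = 2.220×10¹⁰ − 5.236×10⁹ = 1.696×10¹⁰ K⁴.
1/ε₁ + 1/ε₂ − 1 = 1.316 + 1.754 − 1 = 2.070.
q = 5.67×10⁻⁸ × 1.696×10¹⁰ / 2.070.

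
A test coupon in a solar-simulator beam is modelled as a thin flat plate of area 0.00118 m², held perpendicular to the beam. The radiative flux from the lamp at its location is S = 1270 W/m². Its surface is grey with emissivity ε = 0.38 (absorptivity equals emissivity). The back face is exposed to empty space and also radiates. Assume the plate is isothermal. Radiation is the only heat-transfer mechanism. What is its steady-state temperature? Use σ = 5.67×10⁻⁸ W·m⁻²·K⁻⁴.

T ≈ 325 K

At equilibrium, absorbed power = emitted power.
Absorbing cross-section = A = 0.001180 m²; emitting surface = 2A = 0.002360 m² (ratio 2).
εS·A_cross = εσ·A_surf·T⁴  ⇒  T⁴ = S/(2σ)   (ε cancels).
T⁴ = 1270/(2·5.67×10⁻⁸) = 1.120×10¹⁰ K⁴.
T = (1.120×10¹⁰)^(1/4).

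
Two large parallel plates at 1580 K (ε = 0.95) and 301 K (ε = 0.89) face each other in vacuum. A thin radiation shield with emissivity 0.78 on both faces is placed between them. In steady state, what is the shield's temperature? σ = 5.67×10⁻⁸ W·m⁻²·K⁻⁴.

In steady state the net flux on the hot side equals that on the cold side.
σ(T₁⁴−T_s⁴)/D₁ = σ(T_s⁴−T₂⁴)/D₂, with D₁ = 1/ε₁+1/ε_s−1 = 1.335, D₂ = 1/ε_s+1/ε₂−1 = 1.406.
Solve for T_s⁴: T_s⁴ = (D₂·T₁⁴ + D₁·T₂⁴)/(D₁+D₂) = 3.201×10¹² K⁴.

T_s ≈ 1340 K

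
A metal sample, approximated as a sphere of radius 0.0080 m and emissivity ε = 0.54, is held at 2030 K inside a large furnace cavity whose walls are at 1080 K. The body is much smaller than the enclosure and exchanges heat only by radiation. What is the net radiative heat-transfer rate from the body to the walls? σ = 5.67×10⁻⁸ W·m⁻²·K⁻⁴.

P_net ≈ 385 W

For a small grey body in a large enclosure: P_net = εσA(T_body⁴ − T_wall⁴).
A = 4πr² = 8.042×10⁻⁴ m²; T_body⁴ − T_wall⁴ = 1.698×10¹³ − 1.360×10¹² = 1.562×10¹³ K⁴.
|P_net| = 0.54·5.67×10⁻⁸·8.042×10⁻⁴·1.562×10¹³.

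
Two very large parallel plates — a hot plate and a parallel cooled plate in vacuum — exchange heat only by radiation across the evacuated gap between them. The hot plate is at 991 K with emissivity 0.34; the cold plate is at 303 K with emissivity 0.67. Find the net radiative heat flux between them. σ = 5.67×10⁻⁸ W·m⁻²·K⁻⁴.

For two infinite grey parallel plates, q = σ(T₁⁴ − T₂⁴)/(1/ε₁ + 1/ε₂ − 1).
T₁⁴ − T₂⁴ = 9.645×10¹¹ − 8.429×10⁹ = 9.561×10¹¹ K⁴.
1/ε₁ + 1/ε₂ − 1 = 2.941 + 1.493 − 1 = 3.434.
q = 5.67×10⁻⁸ × 9.561×10¹¹ / 3.434.

q ≈ 15800 W/m²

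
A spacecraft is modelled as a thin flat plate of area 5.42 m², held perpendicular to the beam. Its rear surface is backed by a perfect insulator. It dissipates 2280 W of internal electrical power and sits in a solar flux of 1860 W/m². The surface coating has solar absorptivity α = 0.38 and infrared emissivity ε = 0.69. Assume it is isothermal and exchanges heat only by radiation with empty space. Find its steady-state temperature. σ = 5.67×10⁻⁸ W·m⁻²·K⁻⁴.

At steady state, absorbed solar power + internal power = radiated power.
Absorbed: α·S·A_cross = 0.38·1860·5.420 = 3831 W (cross-section A).
Total input = 3831 + 2280 = 6111 W.
Radiated: εσ·A_surf·T⁴ with A_surf = A = 5.420 m².
T⁴ = 6111/(0.69·5.67×10⁻⁸·5.420) = 2.882×10¹⁰ K⁴.

T ≈ 412 K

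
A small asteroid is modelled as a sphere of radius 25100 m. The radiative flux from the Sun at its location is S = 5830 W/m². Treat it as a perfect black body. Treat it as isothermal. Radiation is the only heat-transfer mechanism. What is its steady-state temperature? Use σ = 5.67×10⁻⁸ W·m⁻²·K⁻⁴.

At equilibrium, absorbed power = emitted power.
Absorbing cross-section = πr² = 1.979×10⁹ m²; emitting surface = 4πr² = 7.917×10⁹ m² (ratio 4).
S·A_cross = εσ·A_surf·T⁴  ⇒  T⁴ = S/(4σ).
T⁴ = 1.00·5830/(4·5.67×10⁻⁸) = 2.571×10¹⁰ K⁴.
T = (2.571×10¹⁰)^(1/4).

T ≈ 400 K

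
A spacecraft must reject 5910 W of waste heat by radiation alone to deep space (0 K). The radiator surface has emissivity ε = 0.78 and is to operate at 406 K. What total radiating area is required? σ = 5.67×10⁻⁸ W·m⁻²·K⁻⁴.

P = εσA T⁴ ⇒ A = P/(εσT⁴).
T⁴ = 2.717×10¹⁰ K⁴.
A = 5910/(0.78 × 5.67×10⁻⁸ × 2.717×10¹⁰).

A ≈ 4.92 m²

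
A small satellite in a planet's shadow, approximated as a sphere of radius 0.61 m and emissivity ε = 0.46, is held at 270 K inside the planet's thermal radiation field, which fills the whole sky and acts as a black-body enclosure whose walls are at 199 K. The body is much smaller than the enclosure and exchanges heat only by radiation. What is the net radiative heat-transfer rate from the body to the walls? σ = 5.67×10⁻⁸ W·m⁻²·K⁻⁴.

P_net ≈ 457 W

For a small grey body in a large enclosure: P_net = εσA(T_body⁴ − T_wall⁴).
A = 4πr² = 4.676 m²; T_body⁴ − T_wall⁴ = 5.314×10⁹ − 1.568×10⁹ = 3.746×10⁹ K⁴.
|P_net| = 0.46·5.67×10⁻⁸·4.676·3.746×10⁹.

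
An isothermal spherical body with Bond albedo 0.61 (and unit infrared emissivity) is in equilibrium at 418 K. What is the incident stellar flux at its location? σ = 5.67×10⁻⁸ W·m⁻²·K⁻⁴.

(1−a)S·πr² = σ·4πr²·T⁴ ⇒ S = 4σT⁴/(1−a).
S = 4·5.67×10⁻⁸·3.053×10¹⁰/0.390.

S ≈ 17800 W/m²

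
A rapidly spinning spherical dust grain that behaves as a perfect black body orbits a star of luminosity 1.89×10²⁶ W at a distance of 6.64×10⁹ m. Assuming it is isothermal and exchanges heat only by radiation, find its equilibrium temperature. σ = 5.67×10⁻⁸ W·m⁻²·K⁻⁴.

First find the stellar flux at distance d: S = L/(4πd²) = 1.89×10²⁶/(4π·(6.64×10⁹)²) = 3.411×10⁵ W/m².
For an isothermal sphere, absorbed (1−a)S·πr² = emitted σ·4πr²·T⁴, so T⁴ = (1−a)S/(4σ).
T⁴ = 1.00·3.411×10⁵/(4·5.67×10⁻⁸) = 1.504×10¹² K⁴.

T ≈ 1110 K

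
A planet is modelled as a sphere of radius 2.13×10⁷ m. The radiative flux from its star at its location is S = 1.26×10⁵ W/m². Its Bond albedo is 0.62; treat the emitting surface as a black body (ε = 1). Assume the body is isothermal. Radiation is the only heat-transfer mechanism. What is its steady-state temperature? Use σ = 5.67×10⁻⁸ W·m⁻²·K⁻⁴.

T ≈ 678 K

At equilibrium, absorbed power = emitted power.
Absorbing cross-section = πr² = 1.425×10¹⁵ m²; emitting surface = 4πr² = 5.701×10¹⁵ m² (ratio 4).
(1−a)S·A_cross = εσ·A_surf·T⁴  ⇒  T⁴ = (1−a)S/(4σ).
T⁴ = 0.380·1.26×10⁵/(4·5.67×10⁻⁸) = 2.111×10¹¹ K⁴.
T = (2.111×10¹¹)^(1/4).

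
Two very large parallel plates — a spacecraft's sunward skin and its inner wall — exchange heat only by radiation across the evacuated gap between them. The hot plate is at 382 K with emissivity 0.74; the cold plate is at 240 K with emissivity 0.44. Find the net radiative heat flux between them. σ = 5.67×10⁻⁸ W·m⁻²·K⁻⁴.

For two infinite grey parallel plates, q = σ(T₁⁴ − T₂⁴)/(1/ε₁ + 1/ε₂ − 1).
T₁⁴ − T₂⁴ = 2.129×10¹⁰ − 3.318×10⁹ = 1.798×10¹⁰ K⁴.
1/ε₁ + 1/ε₂ − 1 = 1.351 + 2.273 − 1 = 2.624.
q = 5.67×10⁻⁸ × 1.798×10¹⁰ / 2.624.

q ≈ 388 W/m²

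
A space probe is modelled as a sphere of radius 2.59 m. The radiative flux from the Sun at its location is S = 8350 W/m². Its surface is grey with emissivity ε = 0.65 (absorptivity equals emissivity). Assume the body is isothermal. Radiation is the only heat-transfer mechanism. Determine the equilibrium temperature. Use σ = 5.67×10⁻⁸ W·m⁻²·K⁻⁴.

T ≈ 438 K

At equilibrium, absorbed power = emitted power.
Absorbing cross-section = πr² = 21.07 m²; emitting surface = 4πr² = 84.30 m² (ratio 4).
εS·A_cross = εσ·A_surf·T⁴  ⇒  T⁴ = S/(4σ)   (ε cancels).
T⁴ = 8350/(4·5.67×10⁻⁸) = 3.682×10¹⁰ K⁴.
T = (3.682×10¹⁰)^(1/4).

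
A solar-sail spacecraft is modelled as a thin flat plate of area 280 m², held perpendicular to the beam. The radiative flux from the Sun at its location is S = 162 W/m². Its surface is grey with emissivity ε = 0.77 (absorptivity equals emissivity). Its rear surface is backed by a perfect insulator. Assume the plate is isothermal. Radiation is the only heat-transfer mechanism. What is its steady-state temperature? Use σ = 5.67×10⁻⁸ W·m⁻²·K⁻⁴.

T ≈ 231 K

At equilibrium, absorbed power = emitted power.
Absorbing cross-section = A = 280.0 m²; emitting surface = A = 280.0 m² (ratio 1).
εS·A_cross = εσ·A_surf·T⁴  ⇒  T⁴ = S/(1σ)   (ε cancels).
T⁴ = 162/(1·5.67×10⁻⁸) = 2.857×10⁹ K⁴.
T = (2.857×10⁹)^(1/4).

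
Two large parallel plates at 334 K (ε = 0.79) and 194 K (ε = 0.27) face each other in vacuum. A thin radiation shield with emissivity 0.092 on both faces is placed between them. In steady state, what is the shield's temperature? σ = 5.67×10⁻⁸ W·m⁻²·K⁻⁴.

In steady state the net flux on the hot side equals that on the cold side.
σ(T₁⁴−T_s⁴)/D₁ = σ(T_s⁴−T₂⁴)/D₂, with D₁ = 1/ε₁+1/ε_s−1 = 11.14, D₂ = 1/ε_s+1/ε₂−1 = 13.57.
Solve for T_s⁴: T_s⁴ = (D₂·T₁⁴ + D₁·T₂⁴)/(D₁+D₂) = 7.475×10⁹ K⁴.

T_s ≈ 294 K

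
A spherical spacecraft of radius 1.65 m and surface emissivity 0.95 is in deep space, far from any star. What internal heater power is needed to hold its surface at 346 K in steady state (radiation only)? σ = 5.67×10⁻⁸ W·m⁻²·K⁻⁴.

P ≈ 26400 W

P = εσ·4πr²·T⁴.
4πr² = 34.21 m²; T⁴ = 1.433×10¹⁰ K⁴.
P = 0.95·5.67×10⁻⁸·34.21·1.433×10¹⁰.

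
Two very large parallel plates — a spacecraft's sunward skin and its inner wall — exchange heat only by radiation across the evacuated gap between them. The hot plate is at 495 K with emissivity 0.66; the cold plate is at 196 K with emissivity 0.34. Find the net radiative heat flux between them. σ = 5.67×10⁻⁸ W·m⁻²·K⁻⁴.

For two infinite grey parallel plates, q = σ(T₁⁴ − T₂⁴)/(1/ε₁ + 1/ε₂ − 1).
T₁⁴ − T₂⁴ = 6.004×10¹⁰ − 1.476×10⁹ = 5.856×10¹⁰ K⁴.
1/ε₁ + 1/ε₂ − 1 = 1.515 + 2.941 − 1 = 3.456.
q = 5.67×10⁻⁸ × 5.856×10¹⁰ / 3.456.

q ≈ 961 W/m²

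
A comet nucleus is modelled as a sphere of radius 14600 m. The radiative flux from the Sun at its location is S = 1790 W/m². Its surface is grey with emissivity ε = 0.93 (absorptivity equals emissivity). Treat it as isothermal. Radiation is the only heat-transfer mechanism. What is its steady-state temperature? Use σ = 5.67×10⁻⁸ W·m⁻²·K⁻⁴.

At equilibrium, absorbed power = emitted power.
Absorbing cross-section = πr² = 6.697×10⁸ m²; emitting surface = 4πr² = 2.679×10⁹ m² (ratio 4).
εS·A_cross = εσ·A_surf·T⁴  ⇒  T⁴ = S/(4σ)   (ε cancels).
T⁴ = 1790/(4·5.67×10⁻⁸) = 7.892×10⁹ K⁴.
T = (7.892×10⁹)^(1/4).

T ≈ 298 K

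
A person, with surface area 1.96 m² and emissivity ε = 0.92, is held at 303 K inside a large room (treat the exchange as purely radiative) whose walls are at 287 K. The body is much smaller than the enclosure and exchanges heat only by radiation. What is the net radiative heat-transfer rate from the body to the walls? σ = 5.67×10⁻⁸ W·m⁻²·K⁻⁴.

P_net ≈ 168 W

For a small grey body in a large enclosure: P_net = εσA(T_body⁴ − T_wall⁴).
A = 1.96 m²; T_body⁴ − T_wall⁴ = 8.429×10⁹ − 6.785×10⁹ = 1.644×10⁹ K⁴.
|P_net| = 0.92·5.67×10⁻⁸·1.960·1.644×10⁹.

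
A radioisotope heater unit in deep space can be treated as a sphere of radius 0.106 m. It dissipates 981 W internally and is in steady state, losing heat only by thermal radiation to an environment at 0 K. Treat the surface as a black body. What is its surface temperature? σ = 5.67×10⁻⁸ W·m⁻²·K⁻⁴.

Steady state: internal power = radiated power, P = εσA T⁴.
Radiating area A = 4πr² = 0.1412 m².
T⁴ = P/(εσA) = 981/(1.0·5.67×10⁻⁸·0.1412) = 1.225×10¹¹ K⁴.
T = (1.225×10¹¹)^(1/4).

T ≈ 592 K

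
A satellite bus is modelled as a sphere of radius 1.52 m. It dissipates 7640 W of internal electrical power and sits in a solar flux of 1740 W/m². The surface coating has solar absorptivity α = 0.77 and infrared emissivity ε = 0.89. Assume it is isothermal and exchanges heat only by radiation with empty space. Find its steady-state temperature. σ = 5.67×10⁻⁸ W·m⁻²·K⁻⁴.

At steady state, absorbed solar power + internal power = radiated power.
Absorbed: α·S·A_cross = 0.77·1740·7.258 = 9725 W (cross-section πr²).
Total input = 9725 + 7640 = 17360 W.
Radiated: εσ·A_surf·T⁴ with A_surf = 4πr² = 29.03 m².
T⁴ = 17360/(0.89·5.67×10⁻⁸·29.03) = 1.185×10¹⁰ K⁴.

T ≈ 330 K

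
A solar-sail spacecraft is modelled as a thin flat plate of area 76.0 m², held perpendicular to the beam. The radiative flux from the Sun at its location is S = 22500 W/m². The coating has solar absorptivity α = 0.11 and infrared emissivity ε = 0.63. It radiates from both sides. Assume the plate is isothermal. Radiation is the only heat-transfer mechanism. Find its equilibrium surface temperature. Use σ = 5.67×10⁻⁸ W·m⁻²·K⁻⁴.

At equilibrium, absorbed power = emitted power.
Absorbing cross-section = A = 76.00 m²; emitting surface = 2A = 152.0 m² (ratio 2).
αS·A_cross = εσ·A_surf·T⁴  ⇒  T⁴ = αS/(ε·2σ).
T⁴ = 0.110·22500/(0.63·2·5.67×10⁻⁸) = 3.464×10¹⁰ K⁴.
T = (3.464×10¹⁰)^(1/4).

T ≈ 431 K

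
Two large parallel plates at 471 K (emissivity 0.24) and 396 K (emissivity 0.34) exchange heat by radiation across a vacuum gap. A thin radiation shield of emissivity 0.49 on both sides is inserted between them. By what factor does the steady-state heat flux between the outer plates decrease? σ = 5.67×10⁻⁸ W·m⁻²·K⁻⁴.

factor ≈ 1.50

Without shield: q₀ = σΔ(T⁴)/(1/ε₁+1/ε₂−1) with denominator 6.108.
With shield the two gaps are in series; the resistances add: (1/ε₁+1/ε_s−1)+(1/ε_s+1/ε₂−1) = 5.207+3.982 = 9.189.
Heat-flux ratio q₀/q = 9.189/6.108.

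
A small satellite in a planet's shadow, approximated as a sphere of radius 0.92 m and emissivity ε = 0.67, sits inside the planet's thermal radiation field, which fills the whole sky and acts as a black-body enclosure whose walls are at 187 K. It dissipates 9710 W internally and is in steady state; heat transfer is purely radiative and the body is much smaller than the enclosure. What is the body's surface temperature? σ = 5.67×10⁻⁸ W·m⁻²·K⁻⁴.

T ≈ 399 K

For a small grey body in a large enclosure, net radiated power = εσA(T⁴ − T_w⁴).
Steady state: P = εσA(T⁴ − T_w⁴) with A = 4πr² = 10.64 m².
T⁴ = P/(εσA) + T_w⁴ = 9710/(0.67·5.67×10⁻⁸·10.64) + (187)⁴
    = 2.403×10¹⁰ + 1.223×10⁹ = 2.525×10¹⁰ K⁴.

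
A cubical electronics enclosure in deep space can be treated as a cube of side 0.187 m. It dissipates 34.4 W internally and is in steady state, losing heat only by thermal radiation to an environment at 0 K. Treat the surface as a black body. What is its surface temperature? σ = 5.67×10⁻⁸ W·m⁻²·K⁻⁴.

Steady state: internal power = radiated power, P = εσA T⁴.
Radiating area A = 6L² = 0.2098 m².
T⁴ = P/(εσA) = 34.4/(1.0·5.67×10⁻⁸·0.2098) = 2.892×10⁹ K⁴.
T = (2.892×10⁹)^(1/4).

T ≈ 232 K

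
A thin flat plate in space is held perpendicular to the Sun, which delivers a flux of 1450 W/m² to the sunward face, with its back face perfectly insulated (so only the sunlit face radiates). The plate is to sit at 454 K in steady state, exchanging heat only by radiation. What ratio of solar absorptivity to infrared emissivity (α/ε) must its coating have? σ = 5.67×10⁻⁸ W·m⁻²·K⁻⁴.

α/ε ≈ 1.66

Balance: αS·A = εσ·1A·T⁴ ⇒ α/ε = σT⁴/S.
α/ε = 5.67×10⁻⁸·(454)⁴/1450 = 5.67×10⁻⁸·4.248×10¹⁰/1450.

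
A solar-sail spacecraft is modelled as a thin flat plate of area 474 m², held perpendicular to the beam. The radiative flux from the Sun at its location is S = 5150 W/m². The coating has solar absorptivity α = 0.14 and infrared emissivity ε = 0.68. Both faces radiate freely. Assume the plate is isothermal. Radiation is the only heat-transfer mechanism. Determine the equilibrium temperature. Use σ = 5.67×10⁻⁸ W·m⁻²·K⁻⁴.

T ≈ 311 K

At equilibrium, absorbed power = emitted power.
Absorbing cross-section = A = 474.0 m²; emitting surface = 2A = 948.0 m² (ratio 2).
αS·A_cross = εσ·A_surf·T⁴  ⇒  T⁴ = αS/(ε·2σ).
T⁴ = 0.140·5150/(0.68·2·5.67×10⁻⁸) = 9.350×10⁹ K⁴.
T = (9.350×10⁹)^(1/4).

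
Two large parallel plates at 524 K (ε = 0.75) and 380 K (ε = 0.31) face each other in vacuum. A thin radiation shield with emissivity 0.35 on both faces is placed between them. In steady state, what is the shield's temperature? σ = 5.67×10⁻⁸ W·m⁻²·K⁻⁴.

T_s ≈ 483 K

In steady state the net flux on the hot side equals that on the cold side.
σ(T₁⁴−T_s⁴)/D₁ = σ(T_s⁴−T₂⁴)/D₂, with D₁ = 1/ε₁+1/ε_s−1 = 3.190, D₂ = 1/ε_s+1/ε₂−1 = 5.083.
Solve for T_s⁴: T_s⁴ = (D₂·T₁⁴ + D₁·T₂⁴)/(D₁+D₂) = 5.436×10¹⁰ K⁴.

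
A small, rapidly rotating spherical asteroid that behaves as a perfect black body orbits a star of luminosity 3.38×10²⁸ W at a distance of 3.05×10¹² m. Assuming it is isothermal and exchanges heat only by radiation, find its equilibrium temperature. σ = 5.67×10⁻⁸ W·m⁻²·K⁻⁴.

First find the stellar flux at distance d: S = L/(4πd²) = 3.38×10²⁸/(4π·(3.05×10¹²)²) = 289.1 W/m².
For an isothermal sphere, absorbed (1−a)S·πr² = emitted σ·4πr²·T⁴, so T⁴ = (1−a)S/(4σ).
T⁴ = 1.00·289.1/(4·5.67×10⁻⁸) = 1.275×10⁹ K⁴.

T ≈ 189 K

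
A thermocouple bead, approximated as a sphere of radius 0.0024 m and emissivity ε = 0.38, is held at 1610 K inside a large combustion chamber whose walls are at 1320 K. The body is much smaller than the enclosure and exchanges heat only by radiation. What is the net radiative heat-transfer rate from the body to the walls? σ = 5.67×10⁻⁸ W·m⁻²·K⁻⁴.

For a small grey body in a large enclosure: P_net = εσA(T_body⁴ − T_wall⁴).
A = 4πr² = 7.238×10⁻⁵ m²; T_body⁴ − T_wall⁴ = 6.719×10¹² − 3.036×10¹² = 3.683×10¹² K⁴.
|P_net| = 0.38·5.67×10⁻⁸·7.238×10⁻⁵·3.683×10¹².

P_net ≈ 5.74 W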